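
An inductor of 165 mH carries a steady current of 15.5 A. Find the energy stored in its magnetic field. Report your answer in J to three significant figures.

Stored magnetic energy: U = ½LI².
U = ½(0.165 H)(15.5 A)² = 19.82 J.

U ≈ 19.8 J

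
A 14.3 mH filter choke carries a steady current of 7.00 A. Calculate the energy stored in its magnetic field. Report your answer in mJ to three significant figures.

Stored magnetic energy: U = ½LI².
U = ½(1.430×10^-2 H)(7.00 A)² = 0.3503 J.

U ≈ 350 mJ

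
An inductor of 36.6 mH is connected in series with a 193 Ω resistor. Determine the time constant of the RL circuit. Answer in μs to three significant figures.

τ = L/R = (3.660×10^-2 H)/(193 Ω) = 1.896×10^-4 s.

τ ≈ 190 μs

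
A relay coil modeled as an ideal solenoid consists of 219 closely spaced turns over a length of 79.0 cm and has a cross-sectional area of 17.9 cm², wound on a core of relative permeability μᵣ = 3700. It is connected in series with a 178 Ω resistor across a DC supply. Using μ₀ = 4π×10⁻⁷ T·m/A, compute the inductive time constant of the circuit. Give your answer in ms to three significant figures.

τ ≈ 2.84 ms

A = 17.9 cm² = 1.790×10^-3 m².
L = μ₀μᵣN²A/ℓ = (4π×10⁻⁷)(3700)(219)²(1.790×10^-3)/(0.79) = 0.5053 H.
τ = L/R = (0.5053)/(178) = 2.839×10^-3 s.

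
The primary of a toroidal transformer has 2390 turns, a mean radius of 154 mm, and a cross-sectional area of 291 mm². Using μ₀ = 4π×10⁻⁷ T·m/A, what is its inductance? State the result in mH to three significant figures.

For a thin toroid, L = μ₀N²A/(2πR).
L = (4π×10⁻⁷)(2390)²(2.910×10^-4) / (2π×0.154 m) = 2.159×10^-3 H.

L ≈ 2.16 mH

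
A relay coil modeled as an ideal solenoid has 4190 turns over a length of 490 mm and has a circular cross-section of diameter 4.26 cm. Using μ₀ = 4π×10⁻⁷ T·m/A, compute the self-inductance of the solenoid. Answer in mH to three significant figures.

A = π(d/2)² = π(2.130×10^-2 m)² = 1.425×10^-3 m².
For a long solenoid, L = μ₀N²A/ℓ.
L = (4π×10⁻⁷)(4190)²(1.425×10^-3)/(0.49 m) = 6.417×10^-2 H.

L ≈ 64.2 mH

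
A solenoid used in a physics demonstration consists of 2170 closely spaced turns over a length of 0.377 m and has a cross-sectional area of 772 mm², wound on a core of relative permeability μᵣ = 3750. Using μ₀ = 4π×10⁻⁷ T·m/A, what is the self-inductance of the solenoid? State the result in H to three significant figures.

L ≈ 45.4 H

A = 772 mm² = 7.720×10^-4 m².
For a long solenoid, L = μ₀μᵣN²A/ℓ.
L = (4π×10⁻⁷)(3750)(2170)²(7.720×10^-4)/(0.377 m) = 45.44 H.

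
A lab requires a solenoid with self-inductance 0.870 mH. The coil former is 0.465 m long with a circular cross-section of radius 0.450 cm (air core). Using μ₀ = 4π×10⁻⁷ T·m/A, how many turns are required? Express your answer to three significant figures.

N ≈ 2250 turns

A = πr² = π(4.500×10^-3 m)² = 6.362×10^-5 m².
From L = μ₀N²A/ℓ, N = √(Lℓ / (μ₀A)).
N = √[(8.700×10^-4)(0.465) / ((4π×10⁻⁷)×6.362×10^-5)] = √(5.060×10^6) ≈ 2249.5.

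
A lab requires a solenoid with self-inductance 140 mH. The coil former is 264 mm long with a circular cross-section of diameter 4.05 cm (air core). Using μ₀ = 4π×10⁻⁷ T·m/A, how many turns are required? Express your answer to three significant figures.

A = π(d/2)² = π(2.025×10^-2 m)² = 1.288×10^-3 m².
From L = μ₀N²A/ℓ, N = √(Lℓ / (μ₀A)).
N = √[(0.14)(0.264) / ((4π×10⁻⁷)×1.288×10^-3)] = √(2.283×10^7) ≈ 4778.2.

N ≈ 4780 turns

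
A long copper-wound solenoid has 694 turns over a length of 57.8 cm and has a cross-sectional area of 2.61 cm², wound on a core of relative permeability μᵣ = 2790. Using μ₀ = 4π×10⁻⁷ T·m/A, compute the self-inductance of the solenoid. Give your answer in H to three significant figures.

A = 2.61 cm² = 2.610×10^-4 m².
For a long solenoid, L = μ₀μᵣN²A/ℓ.
L = (4π×10⁻⁷)(2790)(694)²(2.610×10^-4)/(0.578 m) = 0.7625 H.

L ≈ 0.763 H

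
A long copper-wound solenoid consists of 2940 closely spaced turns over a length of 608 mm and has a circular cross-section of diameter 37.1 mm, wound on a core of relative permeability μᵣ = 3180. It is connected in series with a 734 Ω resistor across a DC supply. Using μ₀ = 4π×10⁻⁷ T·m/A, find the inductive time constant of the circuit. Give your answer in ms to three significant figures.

A = π(d/2)² = π(1.855×10^-2 m)² = 1.081×10^-3 m².
L = μ₀μᵣN²A/ℓ = (4π×10⁻⁷)(3180)(2940)²(1.081×10^-3)/(0.608) = 61.41 H.
τ = L/R = (61.41)/(734) = 8.367×10^-2 s.

τ ≈ 83.7 ms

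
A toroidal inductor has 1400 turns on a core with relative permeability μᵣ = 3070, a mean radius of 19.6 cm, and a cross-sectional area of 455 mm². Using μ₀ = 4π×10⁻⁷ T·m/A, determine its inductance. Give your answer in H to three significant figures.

For a thin toroid, L = μ₀μᵣN²A/(2πR).
L = (4π×10⁻⁷)(3070)(1400)²(4.550×10^-4) / (2π×0.196 m) = 2.794 H.

L ≈ 2.79 H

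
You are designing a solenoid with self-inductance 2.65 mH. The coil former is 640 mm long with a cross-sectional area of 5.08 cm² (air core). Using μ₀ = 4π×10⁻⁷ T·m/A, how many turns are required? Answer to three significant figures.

N ≈ 1630 turns

A = 5.08 cm² = 5.080×10^-4 m².
From L = μ₀N²A/ℓ, N = √(Lℓ / (μ₀A)).
N = √[(2.650×10^-3)(0.64) / ((4π×10⁻⁷)×5.080×10^-4)] = √(2.657×10^6) ≈ 1630.0.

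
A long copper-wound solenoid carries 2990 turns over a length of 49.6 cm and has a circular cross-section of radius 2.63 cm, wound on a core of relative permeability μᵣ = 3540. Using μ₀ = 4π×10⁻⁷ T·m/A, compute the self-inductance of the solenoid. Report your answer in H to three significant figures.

A = πr² = π(2.630×10^-2 m)² = 2.173×10^-3 m².
For a long solenoid, L = μ₀μᵣN²A/ℓ.
L = (4π×10⁻⁷)(3540)(2990)²(2.173×10^-3)/(0.496 m) = 174.2 H.

L ≈ 174 H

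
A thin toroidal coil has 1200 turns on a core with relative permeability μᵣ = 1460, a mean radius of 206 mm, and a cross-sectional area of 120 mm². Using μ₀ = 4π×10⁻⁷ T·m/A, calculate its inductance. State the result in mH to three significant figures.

L ≈ 245 mH

For a thin toroid, L = μ₀μᵣN²A/(2πR).
L = (4π×10⁻⁷)(1460)(1200)²(1.200×10^-4) / (2π×0.206 m) = 0.2449 H.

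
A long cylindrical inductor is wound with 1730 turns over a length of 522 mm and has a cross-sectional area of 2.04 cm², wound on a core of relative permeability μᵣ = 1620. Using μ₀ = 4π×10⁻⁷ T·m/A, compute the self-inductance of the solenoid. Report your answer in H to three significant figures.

A = 2.04 cm² = 2.040×10^-4 m².
For a long solenoid, L = μ₀μᵣN²A/ℓ.
L = (4π×10⁻⁷)(1620)(1730)²(2.040×10^-4)/(0.522 m) = 2.381 H.

L ≈ 2.38 H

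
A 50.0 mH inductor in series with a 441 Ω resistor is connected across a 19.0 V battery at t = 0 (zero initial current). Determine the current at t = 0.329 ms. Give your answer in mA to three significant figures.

τ = L/R = 5.000×10^-2/441 = 1.134×10^-4 s; final current I_∞ = ε/R = 19.0/441 = 4.308×10^-2 A.
I(t) = I_∞(1 − e^(−t/τ)) with t/τ = 2.902.
I = (4.308×10^-2)(1 − e^(−2.902)) = 4.072×10^-2 A.

I ≈ 40.7 mA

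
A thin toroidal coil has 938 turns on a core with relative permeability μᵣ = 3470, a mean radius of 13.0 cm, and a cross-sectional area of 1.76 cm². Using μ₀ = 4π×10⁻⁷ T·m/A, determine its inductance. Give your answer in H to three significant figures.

For a thin toroid, L = μ₀μᵣN²A/(2πR).
L = (4π×10⁻⁷)(3470)(938)²(1.760×10^-4) / (2π×0.13 m) = 0.8267 H.

L ≈ 0.827 H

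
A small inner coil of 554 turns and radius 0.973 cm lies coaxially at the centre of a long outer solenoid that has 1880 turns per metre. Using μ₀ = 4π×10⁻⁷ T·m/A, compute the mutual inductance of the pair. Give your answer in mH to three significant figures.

The outer solenoid produces a uniform field B₁ = μ₀n₁I₁ across the inner coil,
so the flux linkage is N₂Φ = N₂B₁A₂ = μ₀n₁N₂A₂·I₁, giving M = μ₀n₁N₂A₂.
A₂ = πr² = π(9.730×10^-3 m)² = 2.974×10^-4 m².
M = (4π×10⁻⁷)(1880)(554)(2.974×10^-4) = 3.893×10^-4 H.

M ≈ 0.389 mH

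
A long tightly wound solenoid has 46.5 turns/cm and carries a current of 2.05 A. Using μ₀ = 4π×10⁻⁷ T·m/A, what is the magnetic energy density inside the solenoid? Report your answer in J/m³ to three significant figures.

u ≈ 57.1 J/m³

B = μ₀nI = (4π×10⁻⁷)(4.650×10^3)(2.05) = 1.198×10^-2 T.
u = B²/(2μ₀) = (1.198×10^-2)²/(2×4π×10⁻⁷) = 57.09 J/m³.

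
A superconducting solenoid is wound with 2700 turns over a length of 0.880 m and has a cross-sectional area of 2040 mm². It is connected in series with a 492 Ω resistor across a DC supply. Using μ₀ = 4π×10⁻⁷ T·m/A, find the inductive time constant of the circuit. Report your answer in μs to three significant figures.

A = 2040 mm² = 2.040×10^-3 m².
L = μ₀N²A/ℓ = (4π×10⁻⁷)(2700)²(2.040×10^-3)/(0.88) = 2.124×10^-2 H.
τ = L/R = (2.124×10^-2)/(492) = 4.316×10^-5 s.

τ ≈ 43.2 μs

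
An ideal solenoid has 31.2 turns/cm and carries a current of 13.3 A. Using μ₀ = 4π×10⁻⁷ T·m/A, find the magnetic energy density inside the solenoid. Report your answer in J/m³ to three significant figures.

u ≈ 1080 J/m³

B = μ₀nI = (4π×10⁻⁷)(3.120×10^3)(13.3) = 5.2145×10^-2 T.
u = B²/(2μ₀) = (5.2145×10^-2)²/(2×4π×10⁻⁷) = 1.082×10^3 J/m³.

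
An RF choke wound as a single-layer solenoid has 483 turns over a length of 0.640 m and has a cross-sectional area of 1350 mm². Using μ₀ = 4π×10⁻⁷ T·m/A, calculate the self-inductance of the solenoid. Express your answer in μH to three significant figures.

L ≈ 618 μH

A = 1350 mm² = 1.350×10^-3 m².
For a long solenoid, L = μ₀N²A/ℓ.
L = (4π×10⁻⁷)(483)²(1.350×10^-3)/(0.64 m) = 6.184×10^-4 H.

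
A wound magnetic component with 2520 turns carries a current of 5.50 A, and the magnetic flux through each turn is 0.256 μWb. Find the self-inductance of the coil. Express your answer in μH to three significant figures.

Self-inductance is defined by L = NΦ_B/I (flux linkage over current).
L = (2520)(2.560×10^-7 Wb)/(5.50 A) = 1.173×10^-4 H.

L ≈ 117 μH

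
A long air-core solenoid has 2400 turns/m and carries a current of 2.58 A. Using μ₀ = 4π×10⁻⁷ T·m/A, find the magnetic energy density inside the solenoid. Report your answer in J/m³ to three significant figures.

u ≈ 24.1 J/m³

B = μ₀nI = (4π×10⁻⁷)(2.400×10^3)(2.58) = 7.781×10^-3 T.
u = B²/(2μ₀) = (7.781×10^-3)²/(2×4π×10⁻⁷) = 24.09 J/m³.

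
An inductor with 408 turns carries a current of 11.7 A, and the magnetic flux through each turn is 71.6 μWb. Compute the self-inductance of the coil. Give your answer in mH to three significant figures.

L ≈ 2.50 mH

Self-inductance is defined by L = NΦ_B/I (flux linkage over current).
L = (408)(7.160×10^-5 Wb)/(11.7 A) = 2.497×10^-3 H.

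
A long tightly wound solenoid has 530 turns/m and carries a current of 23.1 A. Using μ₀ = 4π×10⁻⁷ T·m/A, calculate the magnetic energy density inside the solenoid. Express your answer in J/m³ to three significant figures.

u ≈ 94.2 J/m³

B = μ₀nI = (4π×10⁻⁷)(530)(23.1) = 1.539×10^-2 T.
u = B²/(2μ₀) = (1.539×10^-2)²/(2×4π×10⁻⁷) = 94.18 J/m³.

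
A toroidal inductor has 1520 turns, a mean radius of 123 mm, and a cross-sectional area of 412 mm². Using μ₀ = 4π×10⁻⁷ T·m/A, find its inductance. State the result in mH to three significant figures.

For a thin toroid, L = μ₀N²A/(2πR).
L = (4π×10⁻⁷)(1520)²(4.120×10^-4) / (2π×0.123 m) = 1.548×10^-3 H.

L ≈ 1.55 mH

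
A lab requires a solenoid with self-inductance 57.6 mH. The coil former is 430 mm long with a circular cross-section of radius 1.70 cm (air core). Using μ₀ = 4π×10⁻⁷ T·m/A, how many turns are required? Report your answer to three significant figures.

A = πr² = π(1.700×10^-2 m)² = 9.079×10^-4 m².
From L = μ₀N²A/ℓ, N = √(Lℓ / (μ₀A)).
N = √[(5.760×10^-2)(0.43) / ((4π×10⁻⁷)×9.079×10^-4)] = √(2.171×10^7) ≈ 4659.3.

N ≈ 4660 turns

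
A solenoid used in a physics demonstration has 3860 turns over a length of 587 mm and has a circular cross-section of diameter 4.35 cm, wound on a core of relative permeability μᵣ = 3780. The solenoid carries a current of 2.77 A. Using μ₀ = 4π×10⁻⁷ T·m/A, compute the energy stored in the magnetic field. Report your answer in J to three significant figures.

U ≈ 687 J

A = π(d/2)² = π(2.175×10^-2 m)² = 1.486×10^-3 m².
L = μ₀μᵣN²A/ℓ = (4π×10⁻⁷)(3780)(3860)²(1.486×10^-3)/(0.587) = 179.2 H.
U = ½LI² = ½(179.2)(2.77)² = 687.4 J.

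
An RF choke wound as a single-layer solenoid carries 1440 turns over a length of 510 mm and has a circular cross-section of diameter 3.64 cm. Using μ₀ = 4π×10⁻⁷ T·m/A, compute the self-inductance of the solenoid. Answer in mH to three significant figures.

L ≈ 5.32 mH

A = π(d/2)² = π(1.820×10^-2 m)² = 1.041×10^-3 m².
For a long solenoid, L = μ₀N²A/ℓ.
L = (4π×10⁻⁷)(1440)²(1.041×10^-3)/(0.51 m) = 5.317×10^-3 H.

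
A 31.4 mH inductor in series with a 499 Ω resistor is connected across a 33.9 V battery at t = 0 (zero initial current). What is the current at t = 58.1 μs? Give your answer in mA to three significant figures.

τ = L/R = 3.140×10^-2/499 = 6.293×10^-5 s; final current I_∞ = ε/R = 33.9/499 = 6.794×10^-2 A.
I(t) = I_∞(1 − e^(−t/τ)) with t/τ = 0.923.
I = (6.794×10^-2)(1 − e^(−0.923)) = 4.095×10^-2 A.

I ≈ 41.0 mA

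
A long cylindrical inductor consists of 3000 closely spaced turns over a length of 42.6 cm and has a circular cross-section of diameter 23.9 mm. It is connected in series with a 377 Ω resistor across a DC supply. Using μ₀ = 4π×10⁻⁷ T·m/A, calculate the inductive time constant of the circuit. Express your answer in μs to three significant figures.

τ ≈ 31.6 μs

A = π(d/2)² = π(1.195×10^-2 m)² = 4.486×10^-4 m².
L = μ₀N²A/ℓ = (4π×10⁻⁷)(3000)²(4.486×10^-4)/(0.426) = 1.191×10^-2 H.
τ = L/R = (1.191×10^-2)/(377) = 3.159×10^-5 s.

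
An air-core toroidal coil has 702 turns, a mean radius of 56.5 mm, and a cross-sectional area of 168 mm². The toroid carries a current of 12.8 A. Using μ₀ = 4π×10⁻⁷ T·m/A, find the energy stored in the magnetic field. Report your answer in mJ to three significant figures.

U ≈ 24.0 mJ

L = μ₀N²A/(2πR) = (4π×10⁻⁷)(702)²(1.680×10^-4)/(2π×5.650×10^-2) = 2.931×10^-4 H.
U = ½LI² = ½(2.931×10^-4)(12.8)² = 2.401×10^-2 J.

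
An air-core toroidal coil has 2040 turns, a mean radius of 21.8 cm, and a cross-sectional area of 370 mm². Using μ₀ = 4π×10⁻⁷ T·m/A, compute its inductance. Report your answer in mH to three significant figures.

For a thin toroid, L = μ₀N²A/(2πR).
L = (4π×10⁻⁷)(2040)²(3.700×10^-4) / (2π×0.218 m) = 1.413×10^-3 H.

L ≈ 1.41 mH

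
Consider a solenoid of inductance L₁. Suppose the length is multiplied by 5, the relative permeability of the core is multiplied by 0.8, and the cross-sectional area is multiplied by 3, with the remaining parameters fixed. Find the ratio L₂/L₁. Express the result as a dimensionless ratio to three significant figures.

For a solenoid, L ∝ μᵣN²A/ℓ.
L₂/L₁ = (5)^-1 × (0.8) × (3) = 0.480.

L₂/L₁ = 0.480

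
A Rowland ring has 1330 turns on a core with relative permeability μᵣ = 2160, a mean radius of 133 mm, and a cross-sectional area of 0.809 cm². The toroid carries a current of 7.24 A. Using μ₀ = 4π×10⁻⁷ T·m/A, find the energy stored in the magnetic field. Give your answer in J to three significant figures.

L = μ₀μᵣN²A/(2πR) = (4π×10⁻⁷)(2160)(1330)²(8.090×10^-5)/(2π×0.133) = 0.4648 H.
U = ½LI² = ½(0.4648)(7.24)² = 12.18 J.

U ≈ 12.2 J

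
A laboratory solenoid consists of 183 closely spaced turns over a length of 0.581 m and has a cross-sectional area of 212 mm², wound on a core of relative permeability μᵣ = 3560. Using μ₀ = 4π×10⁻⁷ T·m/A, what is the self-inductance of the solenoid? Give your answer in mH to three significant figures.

A = 212 mm² = 2.120×10^-4 m².
For a long solenoid, L = μ₀μᵣN²A/ℓ.
L = (4π×10⁻⁷)(3560)(183)²(2.120×10^-4)/(0.581 m) = 5.467×10^-2 H.

L ≈ 54.7 mH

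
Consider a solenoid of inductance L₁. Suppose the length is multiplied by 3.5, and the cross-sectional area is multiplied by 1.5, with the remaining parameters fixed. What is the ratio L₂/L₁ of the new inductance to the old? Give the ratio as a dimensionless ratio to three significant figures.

For a solenoid, L ∝ μᵣN²A/ℓ.
L₂/L₁ = (3.5)^-1 × (1.5) = 0.429.

L₂/L₁ = 0.429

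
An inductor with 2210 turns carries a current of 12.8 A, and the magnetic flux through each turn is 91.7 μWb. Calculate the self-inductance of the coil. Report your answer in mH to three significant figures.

Self-inductance is defined by L = NΦ_B/I (flux linkage over current).
L = (2210)(9.170×10^-5 Wb)/(12.8 A) = 1.583×10^-2 H.

L ≈ 15.8 mH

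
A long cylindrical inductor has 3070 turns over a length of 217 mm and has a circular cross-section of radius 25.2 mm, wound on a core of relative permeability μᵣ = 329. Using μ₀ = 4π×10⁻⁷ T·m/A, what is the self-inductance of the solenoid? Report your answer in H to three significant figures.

L ≈ 35.8 H

A = πr² = π(2.520×10^-2 m)² = 1.995×10^-3 m².
For a long solenoid, L = μ₀μᵣN²A/ℓ.
L = (4π×10⁻⁷)(329)(3070)²(1.995×10^-3)/(0.217 m) = 35.82 H.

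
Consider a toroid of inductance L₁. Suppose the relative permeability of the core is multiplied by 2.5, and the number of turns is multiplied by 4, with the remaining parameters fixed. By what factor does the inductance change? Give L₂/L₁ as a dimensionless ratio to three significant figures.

L₂/L₁ = 40.0

For a toroid, L ∝ μᵣN²A/R.
L₂/L₁ = (2.5) × (4)^2 = 40.0.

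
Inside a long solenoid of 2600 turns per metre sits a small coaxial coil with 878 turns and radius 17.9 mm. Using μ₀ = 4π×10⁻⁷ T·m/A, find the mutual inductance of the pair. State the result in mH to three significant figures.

The outer solenoid produces a uniform field B₁ = μ₀n₁I₁ across the inner coil,
so the flux linkage is N₂Φ = N₂B₁A₂ = μ₀n₁N₂A₂·I₁, giving M = μ₀n₁N₂A₂.
A₂ = πr² = π(1.790×10^-2 m)² = 1.007×10^-3 m².
M = (4π×10⁻⁷)(2600)(878)(1.007×10^-3) = 2.888×10^-3 H.

M ≈ 2.89 mH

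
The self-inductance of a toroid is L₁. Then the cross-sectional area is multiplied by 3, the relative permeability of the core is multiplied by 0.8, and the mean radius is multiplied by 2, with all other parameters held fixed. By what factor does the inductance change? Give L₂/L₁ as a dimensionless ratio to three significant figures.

L₂/L₁ = 1.20

For a toroid, L ∝ μᵣN²A/R.
L₂/L₁ = (3) × (0.8) × (2)^-1 = 1.20.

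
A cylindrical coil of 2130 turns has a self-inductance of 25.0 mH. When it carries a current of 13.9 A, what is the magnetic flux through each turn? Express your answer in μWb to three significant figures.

From L = NΦ_B/I, the flux per turn is Φ_B = LI/N.
Φ_B = (2.500×10^-2 H)(13.9 A)/2130 = 1.631×10^-4 Wb.

Φ_B ≈ 163 μWb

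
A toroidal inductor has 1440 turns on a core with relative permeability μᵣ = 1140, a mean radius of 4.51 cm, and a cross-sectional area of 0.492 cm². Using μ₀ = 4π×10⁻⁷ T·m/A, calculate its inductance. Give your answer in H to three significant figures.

L ≈ 0.516 H

For a thin toroid, L = μ₀μᵣN²A/(2πR).
L = (4π×10⁻⁷)(1140)(1440)²(4.920×10^-5) / (2π×4.510×10^-2 m) = 0.5158 H.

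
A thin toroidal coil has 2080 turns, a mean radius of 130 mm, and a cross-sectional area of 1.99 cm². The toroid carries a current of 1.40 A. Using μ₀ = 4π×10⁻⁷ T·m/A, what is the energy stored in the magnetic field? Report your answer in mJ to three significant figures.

U ≈ 1.30 mJ

L = μ₀N²A/(2πR) = (4π×10⁻⁷)(2080)²(1.990×10^-4)/(2π×0.13) = 1.3245×10^-3 H.
U = ½LI² = ½(1.3245×10^-3)(1.40)² = 1.298×10^-3 J.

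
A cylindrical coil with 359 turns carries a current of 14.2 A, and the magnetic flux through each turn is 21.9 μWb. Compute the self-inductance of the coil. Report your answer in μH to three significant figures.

L ≈ 554 μH

Self-inductance is defined by L = NΦ_B/I (flux linkage over current).
L = (359)(2.190×10^-5 Wb)/(14.2 A) = 5.537×10^-4 H.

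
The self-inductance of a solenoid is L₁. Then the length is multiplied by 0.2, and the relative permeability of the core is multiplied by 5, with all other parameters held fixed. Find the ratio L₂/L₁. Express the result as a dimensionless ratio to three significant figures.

L₂/L₁ = 25.0

For a solenoid, L ∝ μᵣN²A/ℓ.
L₂/L₁ = (0.2)^-1 × (5) = 25.0.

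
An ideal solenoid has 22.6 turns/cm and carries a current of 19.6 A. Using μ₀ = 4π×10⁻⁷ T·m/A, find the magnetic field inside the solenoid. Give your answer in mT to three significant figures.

Inside a long solenoid, B = μ₀nI.
B = (4π×10⁻⁷)(2.260×10^3 m⁻¹)(19.6 A) = 5.566×10^-2 T.

B ≈ 55.7 mT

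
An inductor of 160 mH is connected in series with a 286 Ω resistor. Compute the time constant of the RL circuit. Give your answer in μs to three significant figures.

τ ≈ 559 μs

τ = L/R = (0.16 H)/(286 Ω) = 5.594×10^-4 s.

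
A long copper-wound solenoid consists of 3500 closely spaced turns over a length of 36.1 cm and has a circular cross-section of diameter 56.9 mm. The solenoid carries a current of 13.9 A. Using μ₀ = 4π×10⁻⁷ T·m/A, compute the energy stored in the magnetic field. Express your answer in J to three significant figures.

A = π(d/2)² = π(2.845×10^-2 m)² = 2.543×10^-3 m².
L = μ₀N²A/ℓ = (4π×10⁻⁷)(3500)²(2.543×10^-3)/(0.361) = 0.1084 H.
U = ½LI² = ½(0.1084)(13.9)² = 10.47 J.

U ≈ 10.5 J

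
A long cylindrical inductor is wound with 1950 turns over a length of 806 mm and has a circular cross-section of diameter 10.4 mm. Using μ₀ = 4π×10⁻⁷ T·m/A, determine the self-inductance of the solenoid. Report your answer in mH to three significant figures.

A = π(d/2)² = π(5.200×10^-3 m)² = 8.4949×10^-5 m².
For a long solenoid, L = μ₀N²A/ℓ.
L = (4π×10⁻⁷)(1950)²(8.4949×10^-5)/(0.806 m) = 5.036×10^-4 H.

L ≈ 0.504 mH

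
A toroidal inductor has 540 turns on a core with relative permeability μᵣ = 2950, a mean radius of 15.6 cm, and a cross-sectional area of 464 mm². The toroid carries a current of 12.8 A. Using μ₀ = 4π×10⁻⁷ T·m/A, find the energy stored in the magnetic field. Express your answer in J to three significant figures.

L = μ₀μᵣN²A/(2πR) = (4π×10⁻⁷)(2950)(540)²(4.640×10^-4)/(2π×0.156) = 0.5117 H.
U = ½LI² = ½(0.5117)(12.8)² = 41.92 J.

U ≈ 41.9 J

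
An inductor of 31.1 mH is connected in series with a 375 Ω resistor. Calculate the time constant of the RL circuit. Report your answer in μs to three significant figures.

τ = L/R = (3.110×10^-2 H)/(375 Ω) = 8.293×10^-5 s.

τ ≈ 82.9 μs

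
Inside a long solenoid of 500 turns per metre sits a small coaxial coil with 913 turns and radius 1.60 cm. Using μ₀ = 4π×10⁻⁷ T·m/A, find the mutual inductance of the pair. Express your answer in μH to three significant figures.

The outer solenoid produces a uniform field B₁ = μ₀n₁I₁ across the inner coil,
so the flux linkage is N₂Φ = N₂B₁A₂ = μ₀n₁N₂A₂·I₁, giving M = μ₀n₁N₂A₂.
A₂ = πr² = π(1.600×10^-2 m)² = 8.042×10^-4 m².
M = (4π×10⁻⁷)(500)(913)(8.042×10^-4) = 4.614×10^-4 H.

M ≈ 461 μH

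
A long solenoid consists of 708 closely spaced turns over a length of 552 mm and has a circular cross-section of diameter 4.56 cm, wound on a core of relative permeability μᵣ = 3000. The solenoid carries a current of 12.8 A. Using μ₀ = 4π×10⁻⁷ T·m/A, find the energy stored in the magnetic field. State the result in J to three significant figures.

U ≈ 458 J

A = π(d/2)² = π(2.280×10^-2 m)² = 1.633×10^-3 m².
L = μ₀μᵣN²A/ℓ = (4π×10⁻⁷)(3000)(708)²(1.633×10^-3)/(0.552) = 5.591 H.
U = ½LI² = ½(5.591)(12.8)² = 458 J.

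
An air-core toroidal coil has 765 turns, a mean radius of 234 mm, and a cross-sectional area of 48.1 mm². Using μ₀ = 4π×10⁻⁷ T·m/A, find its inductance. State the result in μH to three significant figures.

L ≈ 24.1 μH

For a thin toroid, L = μ₀N²A/(2πR).
L = (4π×10⁻⁷)(765)²(4.810×10^-5) / (2π×0.234 m) = 2.406×10^-5 H.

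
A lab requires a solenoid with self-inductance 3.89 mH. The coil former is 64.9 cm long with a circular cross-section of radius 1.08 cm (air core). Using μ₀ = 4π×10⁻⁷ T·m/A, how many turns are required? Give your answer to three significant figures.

A = πr² = π(1.080×10^-2 m)² = 3.664×10^-4 m².
From L = μ₀N²A/ℓ, N = √(Lℓ / (μ₀A)).
N = √[(3.890×10^-3)(0.649) / ((4π×10⁻⁷)×3.664×10^-4)] = √(5.483×10^6) ≈ 2341.5.

N ≈ 2340 turns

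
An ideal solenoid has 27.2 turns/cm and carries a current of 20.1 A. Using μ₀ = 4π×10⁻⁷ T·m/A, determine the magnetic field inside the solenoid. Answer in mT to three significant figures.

Inside a long solenoid, B = μ₀nI.
B = (4π×10⁻⁷)(2.720×10^3 m⁻¹)(20.1 A) = 6.870×10^-2 T.

B ≈ 68.7 mT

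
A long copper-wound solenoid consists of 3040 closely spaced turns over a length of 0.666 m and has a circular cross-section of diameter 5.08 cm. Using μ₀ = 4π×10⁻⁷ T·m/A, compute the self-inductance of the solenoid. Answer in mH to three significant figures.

A = π(d/2)² = π(2.540×10^-2 m)² = 2.027×10^-3 m².
For a long solenoid, L = μ₀N²A/ℓ.
L = (4π×10⁻⁷)(3040)²(2.027×10^-3)/(0.666 m) = 3.534×10^-2 H.

L ≈ 35.3 mH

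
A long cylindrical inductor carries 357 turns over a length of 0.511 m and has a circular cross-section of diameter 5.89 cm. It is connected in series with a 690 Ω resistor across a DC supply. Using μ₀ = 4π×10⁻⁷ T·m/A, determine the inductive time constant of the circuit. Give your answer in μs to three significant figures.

τ ≈ 1.24 μs

A = π(d/2)² = π(2.945×10^-2 m)² = 2.7247×10^-3 m².
L = μ₀N²A/ℓ = (4π×10⁻⁷)(357)²(2.7247×10^-3)/(0.511) = 8.540×10^-4 H.
τ = L/R = (8.540×10^-4)/(690) = 1.238×10^-6 s.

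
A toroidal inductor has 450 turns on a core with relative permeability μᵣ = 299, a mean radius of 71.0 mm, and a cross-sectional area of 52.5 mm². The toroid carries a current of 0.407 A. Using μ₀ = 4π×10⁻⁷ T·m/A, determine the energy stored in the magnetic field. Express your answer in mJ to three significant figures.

U ≈ 0.742 mJ

L = μ₀μᵣN²A/(2πR) = (4π×10⁻⁷)(299)(450)²(5.250×10^-5)/(2π×7.100×10^-2) = 8.954×10^-3 H.
U = ½LI² = ½(8.954×10^-3)(0.407)² = 7.416×10^-4 J.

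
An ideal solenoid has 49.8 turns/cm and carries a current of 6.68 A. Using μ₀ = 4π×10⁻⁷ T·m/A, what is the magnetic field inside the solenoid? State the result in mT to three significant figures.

B ≈ 41.8 mT

Inside a long solenoid, B = μ₀nI.
B = (4π×10⁻⁷)(4.980×10^3 m⁻¹)(6.68 A) = 4.180×10^-2 T.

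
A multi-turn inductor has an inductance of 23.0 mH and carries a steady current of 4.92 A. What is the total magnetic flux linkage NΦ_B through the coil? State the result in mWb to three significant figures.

From L = NΦ_B/I, the flux linkage is NΦ_B = LI.
NΦ_B = (2.300×10^-2 H)(4.92 A) = 0.1132 Wb.

NΦ_B ≈ 113 mWb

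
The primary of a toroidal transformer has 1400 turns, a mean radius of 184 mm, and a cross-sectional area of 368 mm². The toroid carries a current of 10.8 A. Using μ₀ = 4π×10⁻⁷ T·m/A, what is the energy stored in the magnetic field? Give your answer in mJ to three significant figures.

L = μ₀N²A/(2πR) = (4π×10⁻⁷)(1400)²(3.680×10^-4)/(2π×0.184) = 7.840×10^-4 H.
U = ½LI² = ½(7.840×10^-4)(10.8)² = 4.572×10^-2 J.

U ≈ 45.7 mJ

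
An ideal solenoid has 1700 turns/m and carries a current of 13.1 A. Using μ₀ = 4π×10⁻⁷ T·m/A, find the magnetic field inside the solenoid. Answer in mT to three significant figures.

Inside a long solenoid, B = μ₀nI.
B = (4π×10⁻⁷)(1.700×10^3 m⁻¹)(13.1 A) = 2.799×10^-2 T.

B ≈ 28.0 mT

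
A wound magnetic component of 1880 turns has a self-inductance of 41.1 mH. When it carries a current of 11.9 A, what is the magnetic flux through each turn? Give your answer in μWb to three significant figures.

Φ_B ≈ 260 μWb

From L = NΦ_B/I, the flux per turn is Φ_B = LI/N.
Φ_B = (4.110×10^-2 H)(11.9 A)/1880 = 2.602×10^-4 Wb.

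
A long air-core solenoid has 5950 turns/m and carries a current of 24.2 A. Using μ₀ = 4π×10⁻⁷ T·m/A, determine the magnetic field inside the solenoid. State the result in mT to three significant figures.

B ≈ 181 mT

Inside a long solenoid, B = μ₀nI.
B = (4π×10⁻⁷)(5.950×10^3 m⁻¹)(24.2 A) = 0.1809 T.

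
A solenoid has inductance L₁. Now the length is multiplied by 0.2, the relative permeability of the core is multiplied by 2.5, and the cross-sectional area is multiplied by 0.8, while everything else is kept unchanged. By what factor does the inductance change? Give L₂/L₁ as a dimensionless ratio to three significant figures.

For a solenoid, L ∝ μᵣN²A/ℓ.
L₂/L₁ = (0.2)^-1 × (2.5) × (0.8) = 10.0.

L₂/L₁ = 10.0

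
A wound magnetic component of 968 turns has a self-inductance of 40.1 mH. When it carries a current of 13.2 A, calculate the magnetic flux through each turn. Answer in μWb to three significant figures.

Φ_B ≈ 547 μWb

From L = NΦ_B/I, the flux per turn is Φ_B = LI/N.
Φ_B = (4.010×10^-2 H)(13.2 A)/968 = 5.468×10^-4 Wb.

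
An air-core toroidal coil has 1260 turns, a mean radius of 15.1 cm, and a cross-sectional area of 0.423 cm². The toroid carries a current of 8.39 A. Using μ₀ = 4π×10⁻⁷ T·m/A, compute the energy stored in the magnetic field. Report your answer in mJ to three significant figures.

U ≈ 3.13 mJ

L = μ₀N²A/(2πR) = (4π×10⁻⁷)(1260)²(4.230×10^-5)/(2π×0.151) = 8.8948×10^-5 H.
U = ½LI² = ½(8.8948×10^-5)(8.39)² = 3.131×10^-3 J.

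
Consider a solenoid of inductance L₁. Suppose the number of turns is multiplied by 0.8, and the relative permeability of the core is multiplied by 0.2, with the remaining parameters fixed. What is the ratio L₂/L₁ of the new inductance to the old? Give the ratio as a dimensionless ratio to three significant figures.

For a solenoid, L ∝ μᵣN²A/ℓ.
L₂/L₁ = (0.8)^2 × (0.2) = 0.128.

L₂/L₁ = 0.128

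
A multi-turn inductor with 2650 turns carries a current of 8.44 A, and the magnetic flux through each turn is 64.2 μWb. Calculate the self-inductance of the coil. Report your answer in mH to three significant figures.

Self-inductance is defined by L = NΦ_B/I (flux linkage over current).
L = (2650)(6.420×10^-5 Wb)/(8.44 A) = 2.016×10^-2 H.

L ≈ 20.2 mH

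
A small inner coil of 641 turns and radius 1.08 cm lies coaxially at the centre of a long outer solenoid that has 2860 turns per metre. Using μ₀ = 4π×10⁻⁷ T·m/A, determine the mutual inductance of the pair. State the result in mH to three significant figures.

M ≈ 0.844 mH

The outer solenoid produces a uniform field B₁ = μ₀n₁I₁ across the inner coil,
so the flux linkage is N₂Φ = N₂B₁A₂ = μ₀n₁N₂A₂·I₁, giving M = μ₀n₁N₂A₂.
A₂ = πr² = π(1.080×10^-2 m)² = 3.664×10^-4 m².
M = (4π×10⁻⁷)(2860)(641)(3.664×10^-4) = 8.442×10^-4 H.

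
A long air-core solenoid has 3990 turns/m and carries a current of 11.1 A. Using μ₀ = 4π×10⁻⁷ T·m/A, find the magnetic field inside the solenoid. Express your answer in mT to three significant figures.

B ≈ 55.7 mT

Inside a long solenoid, B = μ₀nI.
B = (4π×10⁻⁷)(3.990×10^3 m⁻¹)(11.1 A) = 5.566×10^-2 T.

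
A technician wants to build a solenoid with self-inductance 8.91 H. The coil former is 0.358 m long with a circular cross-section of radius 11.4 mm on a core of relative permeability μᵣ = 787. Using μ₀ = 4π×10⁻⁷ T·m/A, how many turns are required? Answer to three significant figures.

A = πr² = π(1.140×10^-2 m)² = 4.083×10^-4 m².
From L = μ₀μᵣN²A/ℓ, N = √(Lℓ / (μ₀μᵣA)).
N = √[(8.91)(0.358) / ((4π×10⁻⁷)(787)×4.083×10^-4)] = √(7.900×10^6) ≈ 2810.7.

N ≈ 2810 turns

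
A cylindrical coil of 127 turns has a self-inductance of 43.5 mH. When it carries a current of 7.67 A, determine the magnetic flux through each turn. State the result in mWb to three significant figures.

From L = NΦ_B/I, the flux per turn is Φ_B = LI/N.
Φ_B = (4.350×10^-2 H)(7.67 A)/127 = 2.627×10^-3 Wb.

Φ_B ≈ 2.63 mWb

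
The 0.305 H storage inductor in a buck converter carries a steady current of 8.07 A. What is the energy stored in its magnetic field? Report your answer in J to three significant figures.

U ≈ 9.93 J

Stored magnetic energy: U = ½LI².
U = ½(0.305 H)(8.07 A)² = 9.932 J.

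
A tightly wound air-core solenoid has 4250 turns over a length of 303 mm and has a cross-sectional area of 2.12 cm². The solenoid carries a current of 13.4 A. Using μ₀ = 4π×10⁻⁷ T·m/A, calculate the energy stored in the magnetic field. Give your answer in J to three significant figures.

U ≈ 1.43 J

A = 2.12 cm² = 2.120×10^-4 m².
L = μ₀N²A/ℓ = (4π×10⁻⁷)(4250)²(2.120×10^-4)/(0.303) = 1.588×10^-2 H.
U = ½LI² = ½(1.588×10^-2)(13.4)² = 1.426 J.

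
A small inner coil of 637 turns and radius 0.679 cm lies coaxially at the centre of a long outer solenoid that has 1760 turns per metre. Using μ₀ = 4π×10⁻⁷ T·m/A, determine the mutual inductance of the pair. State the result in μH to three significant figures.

M ≈ 204 μH

The outer solenoid produces a uniform field B₁ = μ₀n₁I₁ across the inner coil,
so the flux linkage is N₂Φ = N₂B₁A₂ = μ₀n₁N₂A₂·I₁, giving M = μ₀n₁N₂A₂.
A₂ = πr² = π(6.790×10^-3 m)² = 1.448×10^-4 m².
M = (4π×10⁻⁷)(1760)(637)(1.448×10^-4) = 2.041×10^-4 H.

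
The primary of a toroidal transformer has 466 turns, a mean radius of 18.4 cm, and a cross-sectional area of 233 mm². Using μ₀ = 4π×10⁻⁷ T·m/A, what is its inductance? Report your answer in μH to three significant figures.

For a thin toroid, L = μ₀N²A/(2πR).
L = (4π×10⁻⁷)(466)²(2.330×10^-4) / (2π×0.184 m) = 5.500×10^-5 H.

L ≈ 55.0 μH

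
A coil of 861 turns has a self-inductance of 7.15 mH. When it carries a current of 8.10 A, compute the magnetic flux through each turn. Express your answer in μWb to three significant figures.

From L = NΦ_B/I, the flux per turn is Φ_B = LI/N.
Φ_B = (7.150×10^-3 H)(8.10 A)/861 = 6.726×10^-5 Wb.

Φ_B ≈ 67.3 μWb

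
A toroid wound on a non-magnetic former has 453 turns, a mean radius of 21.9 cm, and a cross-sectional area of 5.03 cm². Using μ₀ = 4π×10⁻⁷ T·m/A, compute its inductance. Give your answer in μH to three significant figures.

L ≈ 94.3 μH

For a thin toroid, L = μ₀N²A/(2πR).
L = (4π×10⁻⁷)(453)²(5.030×10^-4) / (2π×0.219 m) = 9.426×10^-5 H.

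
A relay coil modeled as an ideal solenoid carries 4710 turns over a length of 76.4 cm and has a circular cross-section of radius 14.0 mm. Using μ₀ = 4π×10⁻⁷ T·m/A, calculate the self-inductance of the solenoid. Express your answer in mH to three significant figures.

A = πr² = π(1.400×10^-2 m)² = 6.158×10^-4 m².
For a long solenoid, L = μ₀N²A/ℓ.
L = (4π×10⁻⁷)(4710)²(6.158×10^-4)/(0.764 m) = 2.247×10^-2 H.

L ≈ 22.5 mH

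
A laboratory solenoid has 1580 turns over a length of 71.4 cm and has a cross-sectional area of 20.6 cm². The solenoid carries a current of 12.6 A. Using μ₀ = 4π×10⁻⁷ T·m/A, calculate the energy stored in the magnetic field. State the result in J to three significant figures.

U ≈ 0.718 J

A = 20.6 cm² = 2.060×10^-3 m².
L = μ₀N²A/ℓ = (4π×10⁻⁷)(1580)²(2.060×10^-3)/(0.714) = 9.051×10^-3 H.
U = ½LI² = ½(9.051×10^-3)(12.6)² = 0.71846 J.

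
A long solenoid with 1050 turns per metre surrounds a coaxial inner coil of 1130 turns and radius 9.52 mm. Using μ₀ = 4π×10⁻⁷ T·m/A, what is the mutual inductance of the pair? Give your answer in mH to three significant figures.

The outer solenoid produces a uniform field B₁ = μ₀n₁I₁ across the inner coil,
so the flux linkage is N₂Φ = N₂B₁A₂ = μ₀n₁N₂A₂·I₁, giving M = μ₀n₁N₂A₂.
A₂ = πr² = π(9.520×10^-3 m)² = 2.847×10^-4 m².
M = (4π×10⁻⁷)(1050)(1130)(2.847×10^-4) = 4.245×10^-4 H.

M ≈ 0.425 mH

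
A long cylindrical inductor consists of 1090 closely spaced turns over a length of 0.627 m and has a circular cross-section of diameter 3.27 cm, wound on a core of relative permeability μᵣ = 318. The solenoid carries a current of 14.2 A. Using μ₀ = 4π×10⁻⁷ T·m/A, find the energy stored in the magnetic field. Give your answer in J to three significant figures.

A = π(d/2)² = π(1.635×10^-2 m)² = 8.398×10^-4 m².
L = μ₀μᵣN²A/ℓ = (4π×10⁻⁷)(318)(1090)²(8.398×10^-4)/(0.627) = 0.6359 H.
U = ½LI² = ½(0.6359)(14.2)² = 64.11 J.

U ≈ 64.1 J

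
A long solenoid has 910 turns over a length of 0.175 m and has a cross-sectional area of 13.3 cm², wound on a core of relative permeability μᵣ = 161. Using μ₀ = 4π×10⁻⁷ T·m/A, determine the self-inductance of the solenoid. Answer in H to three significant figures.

L ≈ 1.27 H

A = 13.3 cm² = 1.330×10^-3 m².
For a long solenoid, L = μ₀μᵣN²A/ℓ.
L = (4π×10⁻⁷)(161)(910)²(1.330×10^-3)/(0.175 m) = 1.273 H.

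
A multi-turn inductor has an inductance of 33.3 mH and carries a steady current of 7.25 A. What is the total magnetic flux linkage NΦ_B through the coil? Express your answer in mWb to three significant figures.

From L = NΦ_B/I, the flux linkage is NΦ_B = LI.
NΦ_B = (3.330×10^-2 H)(7.25 A) = 0.2414 Wb.

NΦ_B ≈ 241 mWb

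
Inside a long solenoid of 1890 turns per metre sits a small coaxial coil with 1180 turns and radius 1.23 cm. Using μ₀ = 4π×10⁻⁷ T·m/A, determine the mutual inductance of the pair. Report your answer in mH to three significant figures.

The outer solenoid produces a uniform field B₁ = μ₀n₁I₁ across the inner coil,
so the flux linkage is N₂Φ = N₂B₁A₂ = μ₀n₁N₂A₂·I₁, giving M = μ₀n₁N₂A₂.
A₂ = πr² = π(1.230×10^-2 m)² = 4.753×10^-4 m².
M = (4π×10⁻⁷)(1890)(1180)(4.753×10^-4) = 1.332×10^-3 H.

M ≈ 1.33 mH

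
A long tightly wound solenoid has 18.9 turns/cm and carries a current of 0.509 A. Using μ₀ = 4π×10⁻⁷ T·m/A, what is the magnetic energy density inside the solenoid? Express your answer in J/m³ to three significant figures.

u ≈ 0.581 J/m³

B = μ₀nI = (4π×10⁻⁷)(1.890×10^3)(0.509) = 1.209×10^-3 T.
u = B²/(2μ₀) = (1.209×10^-3)²/(2×4π×10⁻⁷) = 0.58149 J/m³.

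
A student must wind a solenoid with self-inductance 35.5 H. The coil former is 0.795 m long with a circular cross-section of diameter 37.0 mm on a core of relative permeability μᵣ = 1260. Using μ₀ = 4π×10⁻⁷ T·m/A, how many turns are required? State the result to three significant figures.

A = π(d/2)² = π(1.850×10^-2 m)² = 1.075×10^-3 m².
From L = μ₀μᵣN²A/ℓ, N = √(Lℓ / (μ₀μᵣA)).
N = √[(35.5)(0.795) / ((4π×10⁻⁷)(1260)×1.075×10^-3)] = √(1.658×10^7) ≈ 4071.6.

N ≈ 4070 turns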